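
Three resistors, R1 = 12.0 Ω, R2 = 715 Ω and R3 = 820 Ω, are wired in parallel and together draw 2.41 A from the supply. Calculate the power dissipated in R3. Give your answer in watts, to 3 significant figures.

We need the common branch voltage; get it from I_total × R_eq, then P = V²/R for the branch.
1/R_eq = 1/12.0 + 1/715 + 1/820 ⇒ R_eq = 11.63 Ω
V = I_total × R_eq = 2.410 × 11.63 = 28.04 V
P_R3 = V² / R3 = (28.04)² / 820 = 0.9588 W

0.959 W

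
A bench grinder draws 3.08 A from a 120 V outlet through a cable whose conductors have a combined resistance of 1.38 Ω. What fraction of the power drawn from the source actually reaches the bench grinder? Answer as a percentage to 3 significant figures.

96.5 %

The cable carries the full 3.08 A.
P_line = I² R_line = (3.080)² × 1.38 = 13.09 W
P_source = V I = 120 × 3.080 = 369.6 W; P_load = 356.5 W
η = P_load / P_source = 356.5 / 369.6 = 0.9646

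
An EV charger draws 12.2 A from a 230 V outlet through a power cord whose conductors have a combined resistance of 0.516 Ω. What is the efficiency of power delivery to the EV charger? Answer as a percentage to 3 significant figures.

The power cord carries the full 12.2 A.
P_line = I² R_line = (12.20)² × 0.516 = 76.80 W
P_source = V I = 230 × 12.20 = 2806 W; P_load = 2729 W
η = P_load / P_source = 2729 / 2806 = 0.9726

97.3 %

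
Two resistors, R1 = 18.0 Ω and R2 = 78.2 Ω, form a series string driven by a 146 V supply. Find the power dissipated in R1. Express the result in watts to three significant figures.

Every series element carries the same I. Get I from the total resistance, then P = I² × R1.
R_total = 18.0 + 78.2 = 96.20 Ω
I = V / R_total = 146 / 96.20 = 1.518 A
P_R1 = I² × R1 = (1.518)² × 18.0 = 41.46 W

41.5 W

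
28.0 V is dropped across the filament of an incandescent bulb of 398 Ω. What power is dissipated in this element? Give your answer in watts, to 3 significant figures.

We know the drop across the element and its resistance — P = V²/R, one step.
P = (28.0 V)² / 398 Ω = 1.970 W

1.97 W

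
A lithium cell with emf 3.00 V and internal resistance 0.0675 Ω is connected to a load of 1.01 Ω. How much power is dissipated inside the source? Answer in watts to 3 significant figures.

0.523 W

The source's internal resistance is just another series element carrying I; its dissipation is I²r.
I = ε / (r + R) = 3.00 / (0.0675 + 1.01) = 2.784 A
P_int = I² r = (2.784)² × 0.0675 = 0.5233 W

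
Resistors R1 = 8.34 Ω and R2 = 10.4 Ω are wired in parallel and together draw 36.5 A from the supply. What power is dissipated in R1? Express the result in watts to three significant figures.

3420 W

Parallel branches share V, not I — compute V via R_eq, then use V²/R for the target branch.
1/R_eq = 1/8.34 + 1/10.4 ⇒ R_eq = 4.628 Ω
V = I_total × R_eq = 36.50 × 4.628 = 168.9 V
P_R1 = V² / R1 = (168.9)² / 8.34 = 3422 W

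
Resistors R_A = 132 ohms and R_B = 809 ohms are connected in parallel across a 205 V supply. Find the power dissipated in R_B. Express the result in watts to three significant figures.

51.9 W

The supply voltage appears across each parallel branch — just use P = V²/R_B.
P_R_B = V² / R_B = (205)² / 809 Ω = 51.95 W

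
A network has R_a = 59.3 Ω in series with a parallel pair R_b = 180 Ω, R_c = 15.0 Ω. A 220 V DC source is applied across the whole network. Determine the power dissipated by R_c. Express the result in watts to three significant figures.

116 W

Replace R_b and R_c with their parallel equivalent so the circuit becomes R_a in series with R_p.
R_p = (180×15.0)/(180+15.0) = 13.85 Ω
R_total = 59.3 + 13.85 = 73.15 Ω
I = V / R_total = 220 / 73.15 = 3.008 A
Voltage across the parallel pair: V_p = I × R_p = 3.008 × 13.85 = 41.64 V
R_c sees V_p directly, so P = V_p² / R_c.
P_R_c = (41.64)² / 15.0 = 115.6 W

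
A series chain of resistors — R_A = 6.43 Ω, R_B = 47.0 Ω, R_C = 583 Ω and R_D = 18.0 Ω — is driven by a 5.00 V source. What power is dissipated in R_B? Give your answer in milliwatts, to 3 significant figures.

2.74 mW

Series elements share the same current, so find I first, then use P = I²R.
R_total = 6.43 + 47.0 + 583 + 18.0 = 654.4 Ω
I = V / R_total = 5.00 / 654.4 = 0.007640 A
P_R_B = I² × R_B = (0.007640)² × 47.0 = 0.002744 W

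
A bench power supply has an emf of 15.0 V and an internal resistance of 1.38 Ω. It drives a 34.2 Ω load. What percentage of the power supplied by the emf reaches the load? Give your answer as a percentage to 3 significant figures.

96.1 %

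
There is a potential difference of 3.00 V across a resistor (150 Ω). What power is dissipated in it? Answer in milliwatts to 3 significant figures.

60.0 mW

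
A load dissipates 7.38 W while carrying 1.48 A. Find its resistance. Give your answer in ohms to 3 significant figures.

3.37 Ω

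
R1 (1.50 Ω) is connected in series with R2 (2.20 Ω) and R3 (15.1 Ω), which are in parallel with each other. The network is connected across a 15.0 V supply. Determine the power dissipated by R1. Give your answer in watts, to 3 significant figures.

28.9 W

First combine the parallel branches into one equivalent R_p, then R1 + R_p is a series pair.
R_p = (2.20×15.1)/(2.20+15.1) = 1.920 Ω
R_total = 1.50 + 1.920 = 3.420 Ω
I = V / R_total = 15.0 / 3.420 = 4.386 A
R1 is in the main series path, so its power is I²R1.
P_R1 = (4.386)² × 1.50 = 28.85 W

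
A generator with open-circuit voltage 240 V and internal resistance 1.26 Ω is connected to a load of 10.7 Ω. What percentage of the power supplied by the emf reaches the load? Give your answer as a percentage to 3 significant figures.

89.5 %

The source delivers εI, of which I²R reaches the load and I²r is lost; since I is common, η = R/(R+r).
η = R / (R + r) = 10.7 / (10.7 + 1.26) = 0.8946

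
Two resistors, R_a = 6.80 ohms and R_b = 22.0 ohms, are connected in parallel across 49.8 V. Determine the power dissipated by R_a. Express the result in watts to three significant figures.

365 W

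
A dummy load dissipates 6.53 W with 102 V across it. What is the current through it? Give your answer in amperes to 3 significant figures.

0.0640 A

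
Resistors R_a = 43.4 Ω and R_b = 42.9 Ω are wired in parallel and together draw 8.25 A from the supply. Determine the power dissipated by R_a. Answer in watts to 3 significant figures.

We need the common branch voltage; get it from I_total × R_eq, then P = V²/R for the branch.
1/R_eq = 1/43.4 + 1/42.9 ⇒ R_eq = 21.57 Ω
V = I_total × R_eq = 8.250 × 21.57 = 178.0 V
P_R_a = V² / R_a = (178.0)² / 43.4 = 729.9 W

730 W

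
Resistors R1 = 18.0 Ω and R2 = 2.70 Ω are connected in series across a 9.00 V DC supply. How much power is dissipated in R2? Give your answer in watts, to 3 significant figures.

Every series element carries the same I. Get I from the total resistance, then P = I² × R2.
R_total = 18.0 + 2.70 = 20.70 Ω
I = V / R_total = 9.00 / 20.70 = 0.4348 A
P_R2 = I² × R2 = (0.4348)² × 2.70 = 0.5104 W

0.510 W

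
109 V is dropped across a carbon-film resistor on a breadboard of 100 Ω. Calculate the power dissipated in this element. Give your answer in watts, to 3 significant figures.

V and R are stated; P = V²/R avoids computing the current.
P = (109 V)² / 100 Ω = 118.8 W

119 W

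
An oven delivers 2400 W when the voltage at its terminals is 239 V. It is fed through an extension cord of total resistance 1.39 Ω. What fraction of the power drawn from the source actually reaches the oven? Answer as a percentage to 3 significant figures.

94.5 %

I = P / V = 2400 / 239 = 10.04 A through the extension cord.
P_line = I² R_line = (10.04)² × 1.39 = 140.2 W
P_source = P_load + P_line = 2400 + 140.2 = 2540 W
η = P_load / P_source = 2400 / 2540 = 0.9448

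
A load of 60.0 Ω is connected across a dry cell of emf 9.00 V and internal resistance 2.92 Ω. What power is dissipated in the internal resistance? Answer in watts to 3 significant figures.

0.0597 W

Internal loss is I²r, with I set by the total series resistance r+R.
I = ε / (r + R) = 9.00 / (2.92 + 60.0) = 0.1430 A
P_int = I² r = (0.1430)² × 2.92 = 0.05974 W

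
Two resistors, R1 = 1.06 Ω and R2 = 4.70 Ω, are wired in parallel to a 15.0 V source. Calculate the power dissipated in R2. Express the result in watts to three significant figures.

Each parallel branch sees the full supply voltage, so P = V²/R applies directly to the target branch.
P_R2 = V² / R2 = (15.0)² / 4.70 Ω = 47.87 W

47.9 W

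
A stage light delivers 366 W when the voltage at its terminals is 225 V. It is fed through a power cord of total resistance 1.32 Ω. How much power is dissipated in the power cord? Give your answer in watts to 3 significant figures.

Only the current and the line resistance are needed for the I²R loss.
I = P / V = 366 / 225 = 1.627 A through the power cord.
P_line = I² R_line = (1.627)² × 1.32 = 3.493 W

3.49 W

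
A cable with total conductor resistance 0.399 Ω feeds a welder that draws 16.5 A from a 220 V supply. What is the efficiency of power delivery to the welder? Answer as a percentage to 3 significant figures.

The cable carries the full 16.5 A.
P_line = I² R_line = (16.50)² × 0.399 = 108.6 W
P_source = V I = 220 × 16.50 = 3630 W; P_load = 3521 W
η = P_load / P_source = 3521 / 3630 = 0.9701

97.0 %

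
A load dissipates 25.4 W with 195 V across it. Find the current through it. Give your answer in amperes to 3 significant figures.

0.130 A

Rearranging the power relation for the two known quantities gives I = P / V.
I = 25.4 / 195 = 0.1303 A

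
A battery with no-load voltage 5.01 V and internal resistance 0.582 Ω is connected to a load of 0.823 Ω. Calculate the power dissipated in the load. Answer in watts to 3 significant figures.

The internal resistance and the load are in series, so the same I flows through both; get I from ε/(r+R), then I²R for the load.
I = ε / (r + R) = 5.01 / (0.582 + 0.823) = 3.566 A
P_load = I² R = (3.566)² × 0.823 = 10.46 W

10.5 W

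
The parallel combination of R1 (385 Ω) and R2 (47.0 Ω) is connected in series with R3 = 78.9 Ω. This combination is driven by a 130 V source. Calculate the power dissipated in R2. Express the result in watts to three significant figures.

43.2 W

Combine R1 and R2 into their parallel equivalent first, reducing the network to two series resistors.
R_p = (385×47.0)/(385+47.0) = 41.89 Ω
R_total = R_p + 78.9 = 41.89 + 78.9 = 120.8 Ω
I = V / R_total = 130 / 120.8 = 1.076 A
Voltage across the parallel pair: V_p = I × R_p = 1.076 × 41.89 = 45.08 V
Use P = V²/R for R2 with V = V_p.
P_R2 = (45.08)² / 47.0 = 43.24 W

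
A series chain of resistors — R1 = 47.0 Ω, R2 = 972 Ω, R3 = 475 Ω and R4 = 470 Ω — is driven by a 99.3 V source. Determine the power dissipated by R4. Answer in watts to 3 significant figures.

1.20 W

In a series string the same current flows through every resistor — find that current, then P = I²R for the one we want.
R_total = 47.0 + 972 + 475 + 470 = 1964 Ω
I = V / R_total = 99.3 / 1964 = 0.05056 A
P_R4 = I² × R4 = (0.05056)² × 470 = 1.201 W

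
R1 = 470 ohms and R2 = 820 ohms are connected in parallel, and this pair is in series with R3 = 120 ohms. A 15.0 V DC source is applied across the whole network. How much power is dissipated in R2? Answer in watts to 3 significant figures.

Reduce the parallel combination to a single R_p; the circuit then becomes R_p in series with the remaining resistor.
R_p = (470×820)/(470+820) = 298.8 Ω
R_total = R_p + 120 = 298.8 + 120 = 418.8 Ω
I = V / R_total = 15.0 / 418.8 = 0.03582 A
Voltage across the parallel pair: V_p = I × R_p = 0.03582 × 298.8 = 10.70 V
Use P = V²/R for R2 with V = V_p.
P_R2 = (10.70)² / 820 = 0.1397 W

0.140 W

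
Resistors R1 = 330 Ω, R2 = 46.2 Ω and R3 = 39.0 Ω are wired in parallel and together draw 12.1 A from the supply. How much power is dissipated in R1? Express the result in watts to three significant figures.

175 W

The branches share the same voltage, but only the total current is given — find V from the equivalent resistance first.
1/R_eq = 1/330 + 1/46.2 + 1/39.0 ⇒ R_eq = 19.87 Ω
V = I_total × R_eq = 12.10 × 19.87 = 240.5 V
P_R1 = V² / R1 = (240.5)² / 330 = 175.2 W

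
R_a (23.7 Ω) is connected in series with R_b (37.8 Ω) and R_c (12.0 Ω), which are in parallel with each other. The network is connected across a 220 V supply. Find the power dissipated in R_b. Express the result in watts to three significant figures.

Collapse R_b‖R_c to a single equivalent, reducing the network to two series elements.
R_p = (37.8×12.0)/(37.8+12.0) = 9.108 Ω
R_total = 23.7 + 9.108 = 32.81 Ω
I = V / R_total = 220 / 32.81 = 6.706 A
Voltage across the parallel pair: V_p = I × R_p = 6.706 × 9.108 = 61.08 V
R_b is across V_p, so use P = V²/R for that branch.
P_R_b = (61.08)² / 37.8 = 98.69 W

98.7 W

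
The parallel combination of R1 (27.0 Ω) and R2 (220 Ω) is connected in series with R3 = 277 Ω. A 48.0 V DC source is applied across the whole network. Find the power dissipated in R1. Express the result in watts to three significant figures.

0.545 W

First find R_p for the parallel pair, then treat R_p + R3 as a series loop.
R_p = (27.0×220)/(27.0+220) = 24.05 Ω
R_total = R_p + 277 = 24.05 + 277 = 301.0 Ω
I = V / R_total = 48.0 / 301.0 = 0.1594 A
Voltage across the parallel pair: V_p = I × R_p = 0.1594 × 24.05 = 3.834 V
Use P = V²/R for R1 with V = V_p.
P_R1 = (3.834)² / 27.0 = 0.5445 W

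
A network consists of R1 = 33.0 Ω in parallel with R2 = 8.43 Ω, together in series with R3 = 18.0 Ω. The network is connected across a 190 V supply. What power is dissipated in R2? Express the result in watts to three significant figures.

Reduce the parallel combination to a single R_p; the circuit then becomes R_p in series with the remaining resistor.
R_p = (33.0×8.43)/(33.0+8.43) = 6.715 Ω
R_total = R_p + 18.0 = 6.715 + 18.0 = 24.71 Ω
I = V / R_total = 190 / 24.71 = 7.688 A
Voltage across the parallel pair: V_p = I × R_p = 7.688 × 6.715 = 51.62 V
R2 has V_p across it, so P = V_p²/R2.
P_R2 = (51.62)² / 8.43 = 316.1 W

316 W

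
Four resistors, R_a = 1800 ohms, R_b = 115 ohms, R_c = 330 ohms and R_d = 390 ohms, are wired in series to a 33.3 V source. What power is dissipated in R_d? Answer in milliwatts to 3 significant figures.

Series elements share the same current, so find I first, then use P = I²R.
R_total = 1800 + 115 + 330 + 390 = 2635 Ω
I = V / R_total = 33.3 / 2635 = 0.01264 A
P_R_d = I² × R_d = (0.01264)² × 390 = 0.06229 W

62.3 mW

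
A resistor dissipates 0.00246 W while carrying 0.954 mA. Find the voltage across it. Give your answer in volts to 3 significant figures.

2.58 V

Inverting the appropriate power form: V = P / I.
V = 0.00246 / 0.0009540 = 2.579 V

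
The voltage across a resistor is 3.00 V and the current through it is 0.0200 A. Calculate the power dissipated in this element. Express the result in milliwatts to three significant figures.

Both the voltage across and the current through the element are known, so P = V I applies directly.
P = 3.00 V × 0.02000 A = 0.06000 W

60.0 mW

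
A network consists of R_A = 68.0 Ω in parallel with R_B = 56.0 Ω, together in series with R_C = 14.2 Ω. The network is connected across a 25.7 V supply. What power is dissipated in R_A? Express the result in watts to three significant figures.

Reduce the parallel combination to a single R_p; the circuit then becomes R_p in series with the remaining resistor.
R_p = (68.0×56.0)/(68.0+56.0) = 30.71 Ω
R_total = R_p + 14.2 = 30.71 + 14.2 = 44.91 Ω
I = V / R_total = 25.7 / 44.91 = 0.5723 A
Voltage across the parallel pair: V_p = I × R_p = 0.5723 × 30.71 = 17.57 V
Use P = V²/R for R_A with V = V_p.
P_R_A = (17.57)² / 68.0 = 4.542 W

4.54 W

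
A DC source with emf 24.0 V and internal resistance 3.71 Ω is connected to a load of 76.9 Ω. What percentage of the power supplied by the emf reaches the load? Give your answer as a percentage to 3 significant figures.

95.4 %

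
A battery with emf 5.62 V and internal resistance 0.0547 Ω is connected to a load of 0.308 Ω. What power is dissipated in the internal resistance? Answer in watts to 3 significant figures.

Internal loss is I²r, with I set by the total series resistance r+R.
I = ε / (r + R) = 5.62 / (0.0547 + 0.308) = 15.49 A
P_int = I² r = (15.49)² × 0.0547 = 13.13 W

13.1 W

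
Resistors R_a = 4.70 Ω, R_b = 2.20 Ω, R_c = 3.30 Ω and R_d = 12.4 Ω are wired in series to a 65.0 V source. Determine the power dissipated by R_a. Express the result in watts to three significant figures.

38.9 W

Since the resistors are in series they all carry the loop current I = V/R_total; the power in any one is I²R.
R_total = 4.70 + 2.20 + 3.30 + 12.4 = 22.60 Ω
I = V / R_total = 65.0 / 22.60 = 2.876 A
P_R_a = I² × R_a = (2.876)² × 4.70 = 38.88 W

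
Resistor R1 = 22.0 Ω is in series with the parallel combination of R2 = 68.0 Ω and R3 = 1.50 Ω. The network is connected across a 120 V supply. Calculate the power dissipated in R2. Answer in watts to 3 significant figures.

Replace R2 and R3 with their parallel equivalent so the circuit becomes R1 in series with R_p.
R_p = (68.0×1.50)/(68.0+1.50) = 1.468 Ω
R_total = 22.0 + 1.468 = 23.47 Ω
I = V / R_total = 120 / 23.47 = 5.113 A
Voltage across the parallel pair: V_p = I × R_p = 5.113 × 1.468 = 7.505 V
R2 is across V_p, so use P = V²/R for that branch.
P_R2 = (7.505)² / 68.0 = 0.8282 W

0.828 W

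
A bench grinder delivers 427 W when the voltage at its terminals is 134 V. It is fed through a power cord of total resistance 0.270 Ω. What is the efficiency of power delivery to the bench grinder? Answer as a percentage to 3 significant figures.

99.4 %

I = P / V = 427 / 134 = 3.187 A through the power cord.
P_line = I² R_line = (3.187)² × 0.270 = 2.742 W
P_source = P_load + P_line = 427.0 + 2.742 = 429.7 W
η = P_load / P_source = 427.0 / 429.7 = 0.9936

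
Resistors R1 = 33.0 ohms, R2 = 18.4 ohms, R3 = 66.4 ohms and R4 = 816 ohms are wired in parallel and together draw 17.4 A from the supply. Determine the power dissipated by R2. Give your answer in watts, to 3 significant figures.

1620 W

The branches share the same voltage, but only the total current is given — find V from the equivalent resistance first.
1/R_eq = 1/33.0 + 1/18.4 + 1/66.4 + 1/816 ⇒ R_eq = 9.907 Ω
V = I_total × R_eq = 17.40 × 9.907 = 172.4 V
P_R2 = V² / R2 = (172.4)² / 18.4 = 1615 W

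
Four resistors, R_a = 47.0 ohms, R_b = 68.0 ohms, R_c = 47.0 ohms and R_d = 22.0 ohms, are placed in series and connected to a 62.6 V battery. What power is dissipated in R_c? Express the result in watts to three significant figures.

In a series string the same current flows through every resistor — find that current, then P = I²R for the one we want.
R_total = 47.0 + 68.0 + 47.0 + 22.0 = 184.0 Ω
I = V / R_total = 62.6 / 184.0 = 0.3402 A
P_R_c = I² × R_c = (0.3402)² × 47.0 = 5.440 W

5.44 W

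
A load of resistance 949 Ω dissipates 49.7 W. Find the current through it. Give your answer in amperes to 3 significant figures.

0.229 A

The two known quantities fix the third via I = √(P / R).
I = √(49.7 / 949) = 0.2288 A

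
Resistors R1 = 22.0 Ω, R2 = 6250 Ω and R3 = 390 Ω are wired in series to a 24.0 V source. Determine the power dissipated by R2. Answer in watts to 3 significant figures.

Series elements share the same current, so find I first, then use P = I²R.
R_total = 22.0 + 6250 + 390 = 6662 Ω
I = V / R_total = 24.0 / 6662 = 0.003603 A
P_R2 = I² × R2 = (0.003603)² × 6250 = 0.08111 W

0.0811 W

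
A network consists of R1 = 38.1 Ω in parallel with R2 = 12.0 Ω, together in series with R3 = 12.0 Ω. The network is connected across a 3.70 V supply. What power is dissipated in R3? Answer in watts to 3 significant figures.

0.368 W

Reduce the parallel combination to a single R_p; the circuit then becomes R_p in series with the remaining resistor.
R_p = (38.1×12.0)/(38.1+12.0) = 9.126 Ω
R_total = R_p + 12.0 = 9.126 + 12.0 = 21.13 Ω
I = V / R_total = 3.70 / 21.13 = 0.1751 A
All the supply current flows through R3; use P = I²R3.
P_R3 = (0.1751)² × 12.0 = 0.3681 W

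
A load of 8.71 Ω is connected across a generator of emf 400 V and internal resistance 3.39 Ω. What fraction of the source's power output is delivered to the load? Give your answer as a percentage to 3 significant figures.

72.0 %

Both r and R carry the same current, so the power split is just the resistance split: η = R/(R+r).
η = R / (R + r) = 8.71 / (8.71 + 3.39) = 0.7198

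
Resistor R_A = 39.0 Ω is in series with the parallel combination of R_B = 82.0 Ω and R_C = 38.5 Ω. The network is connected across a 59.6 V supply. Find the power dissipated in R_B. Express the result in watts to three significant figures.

6.99 W

Replace R_B and R_C with their parallel equivalent so the circuit becomes R_A in series with R_p.
R_p = (82.0×38.5)/(82.0+38.5) = 26.20 Ω
R_total = 39.0 + 26.20 = 65.20 Ω
I = V / R_total = 59.6 / 65.20 = 0.9141 A
Voltage across the parallel pair: V_p = I × R_p = 0.9141 × 26.20 = 23.95 V
R_B sees V_p directly, so P = V_p² / R_B.
P_R_B = (23.95)² / 82.0 = 6.995 W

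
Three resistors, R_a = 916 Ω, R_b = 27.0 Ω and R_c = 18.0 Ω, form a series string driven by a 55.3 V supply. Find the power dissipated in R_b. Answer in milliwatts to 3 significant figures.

89.4 mW

Series elements share the same current, so find I first, then use P = I²R.
R_total = 916 + 27.0 + 18.0 = 961.0 Ω
I = V / R_total = 55.3 / 961.0 = 0.05754 A
P_R_b = I² × R_b = (0.05754)² × 27.0 = 0.08941 W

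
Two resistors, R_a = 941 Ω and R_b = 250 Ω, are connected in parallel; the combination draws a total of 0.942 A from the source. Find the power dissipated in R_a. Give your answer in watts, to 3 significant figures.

The branches share the same voltage, but only the total current is given — find V from the equivalent resistance first.
1/R_eq = 1/941 + 1/250 ⇒ R_eq = 197.5 Ω
V = I_total × R_eq = 0.9420 × 197.5 = 186.1 V
P_R_a = V² / R_a = (186.1)² / 941 = 36.79 W

36.8 W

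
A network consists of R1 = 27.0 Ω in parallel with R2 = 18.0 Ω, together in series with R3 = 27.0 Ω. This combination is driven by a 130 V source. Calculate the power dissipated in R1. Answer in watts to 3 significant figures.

51.1 W

First find R_p for the parallel pair, then treat R_p + R3 as a series loop.
R_p = (27.0×18.0)/(27.0+18.0) = 10.80 Ω
R_total = R_p + 27.0 = 10.80 + 27.0 = 37.80 Ω
I = V / R_total = 130 / 37.80 = 3.439 A
Voltage across the parallel pair: V_p = I × R_p = 3.439 × 10.80 = 37.14 V
R1 sits across V_p; its power is V_p²/R.
P_R1 = (37.14)² / 27.0 = 51.10 W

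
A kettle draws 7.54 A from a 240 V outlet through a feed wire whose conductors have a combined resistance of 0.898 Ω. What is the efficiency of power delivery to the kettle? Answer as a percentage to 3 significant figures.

The feed wire carries the full 7.54 A.
P_line = I² R_line = (7.540)² × 0.898 = 51.05 W
P_source = V I = 240 × 7.540 = 1810 W; P_load = 1759 W
η = P_load / P_source = 1759 / 1810 = 0.9718

97.2 %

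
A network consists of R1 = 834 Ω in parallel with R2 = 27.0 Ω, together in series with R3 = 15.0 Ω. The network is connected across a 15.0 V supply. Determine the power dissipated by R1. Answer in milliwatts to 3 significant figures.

Combine R1 and R2 into their parallel equivalent first, reducing the network to two series resistors.
R_p = (834×27.0)/(834+27.0) = 26.15 Ω
R_total = R_p + 15.0 = 26.15 + 15.0 = 41.15 Ω
I = V / R_total = 15.0 / 41.15 = 0.3645 A
Voltage across the parallel pair: V_p = I × R_p = 0.3645 × 26.15 = 9.533 V
R1 sits across V_p; its power is V_p²/R.
P_R1 = (9.533)² / 834 = 0.1090 W

109 mW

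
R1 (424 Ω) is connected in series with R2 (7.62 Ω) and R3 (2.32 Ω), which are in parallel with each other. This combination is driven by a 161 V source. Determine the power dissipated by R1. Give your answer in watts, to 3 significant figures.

60.6 W

First combine the parallel branches into one equivalent R_p, then R1 + R_p is a series pair.
R_p = (7.62×2.32)/(7.62+2.32) = 1.779 Ω
R_total = 424 + 1.779 = 425.8 Ω
I = V / R_total = 161 / 425.8 = 0.3781 A
R1 carries the full series current, so P = I²R.
P_R1 = (0.3781)² × 424 = 60.62 W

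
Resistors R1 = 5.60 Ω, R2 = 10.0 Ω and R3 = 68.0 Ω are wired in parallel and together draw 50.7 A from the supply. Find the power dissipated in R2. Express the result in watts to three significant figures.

We need the common branch voltage; get it from I_total × R_eq, then P = V²/R for the branch.
1/R_eq = 1/5.60 + 1/10.0 + 1/68.0 ⇒ R_eq = 3.410 Ω
V = I_total × R_eq = 50.70 × 3.410 = 172.9 V
P_R2 = V² / R2 = (172.9)² / 10.0 = 2989 W

2990 W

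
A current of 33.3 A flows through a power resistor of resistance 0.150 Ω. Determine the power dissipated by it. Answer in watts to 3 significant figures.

The current through and the resistance of the element are both given; use P = I²R.
P = (33.30 A)² × 0.150 Ω = 166.3 W

166 W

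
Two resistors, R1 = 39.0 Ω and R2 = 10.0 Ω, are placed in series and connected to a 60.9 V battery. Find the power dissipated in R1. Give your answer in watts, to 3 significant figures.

In a series string the same current flows through every resistor — find that current, then P = I²R for the one we want.
R_total = 39.0 + 10.0 = 49.00 Ω
I = V / R_total = 60.9 / 49.00 = 1.243 A
P_R1 = I² × R1 = (1.243)² × 39.0 = 60.24 W

60.2 W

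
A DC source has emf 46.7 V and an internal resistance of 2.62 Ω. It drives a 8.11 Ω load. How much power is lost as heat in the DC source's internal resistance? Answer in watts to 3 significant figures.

49.6 W

r is in series with the load, so it carries the full circuit current — the loss in it is I²r.
I = ε / (r + R) = 46.7 / (2.62 + 8.11) = 4.352 A
P_int = I² r = (4.352)² × 2.62 = 49.63 W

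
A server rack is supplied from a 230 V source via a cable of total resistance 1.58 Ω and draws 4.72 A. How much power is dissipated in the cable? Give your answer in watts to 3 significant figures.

Only the current and the line resistance are needed for the I²R loss.
The cable carries the full 4.72 A.
P_line = I² R_line = (4.720)² × 1.58 = 35.20 W

35.2 W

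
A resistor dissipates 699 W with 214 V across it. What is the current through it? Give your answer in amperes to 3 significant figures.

3.27 A

Inverting the appropriate power form: I = P / V.
I = 699 / 214 = 3.266 A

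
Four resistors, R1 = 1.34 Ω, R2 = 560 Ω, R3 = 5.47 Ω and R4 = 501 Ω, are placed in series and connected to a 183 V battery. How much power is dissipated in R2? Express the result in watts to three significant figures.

16.4 W

The current is common to all series resistors; compute it, then apply P = I²R for the target.
R_total = 1.34 + 560 + 5.47 + 501 = 1068 Ω
I = V / R_total = 183 / 1068 = 0.1714 A
P_R2 = I² × R2 = (0.1714)² × 560 = 16.45 W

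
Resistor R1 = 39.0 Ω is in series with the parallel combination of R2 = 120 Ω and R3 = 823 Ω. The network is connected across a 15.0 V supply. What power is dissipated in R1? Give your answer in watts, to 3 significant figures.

First combine the parallel branches into one equivalent R_p, then R1 + R_p is a series pair.
R_p = (120×823)/(120+823) = 104.7 Ω
R_total = 39.0 + 104.7 = 143.7 Ω
I = V / R_total = 15.0 / 143.7 = 0.1044 A
R1 is in the main series path, so its power is I²R1.
P_R1 = (0.1044)² × 39.0 = 0.4248 W

0.425 W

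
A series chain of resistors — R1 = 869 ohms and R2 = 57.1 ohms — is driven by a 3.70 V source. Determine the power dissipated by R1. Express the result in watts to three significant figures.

In a series string the same current flows through every resistor — find that current, then P = I²R for the one we want.
R_total = 869 + 57.1 = 926.1 Ω
I = V / R_total = 3.70 / 926.1 = 0.003995 A
P_R1 = I² × R1 = (0.003995)² × 869 = 0.01387 W

0.0139 W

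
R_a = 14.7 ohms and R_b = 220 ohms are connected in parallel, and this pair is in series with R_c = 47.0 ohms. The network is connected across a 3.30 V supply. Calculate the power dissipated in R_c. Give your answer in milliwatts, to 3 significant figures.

139 mW

Reduce the parallel combination to a single R_p; the circuit then becomes R_p in series with the remaining resistor.
R_p = (14.7×220)/(14.7+220) = 13.78 Ω
R_total = R_p + 47.0 = 13.78 + 47.0 = 60.78 Ω
I = V / R_total = 3.30 / 60.78 = 0.05429 A
All the supply current flows through R_c; use P = I²R_c.
P_R_c = (0.05429)² × 47.0 = 0.1386 W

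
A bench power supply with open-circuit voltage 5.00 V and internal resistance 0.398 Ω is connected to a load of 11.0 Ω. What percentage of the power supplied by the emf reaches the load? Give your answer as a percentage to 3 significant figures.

96.5 %

The source delivers εI, of which I²R reaches the load and I²r is lost; since I is common, η = R/(R+r).
η = R / (R + r) = 11.0 / (11.0 + 0.398) = 0.9651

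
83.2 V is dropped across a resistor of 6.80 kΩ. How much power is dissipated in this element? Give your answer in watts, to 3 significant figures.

With V across and R both known, P = V²/R gives the dissipation directly.
P = (83.2 V)² / 6800 Ω = 1.018 W

1.02 W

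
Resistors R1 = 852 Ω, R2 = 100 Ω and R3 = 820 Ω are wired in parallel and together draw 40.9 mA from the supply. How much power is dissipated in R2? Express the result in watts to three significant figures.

0.109 W

Only the total current is stated, so first find the parallel equivalent to get the voltage across the combination.
1/R_eq = 1/852 + 1/100 + 1/820 ⇒ R_eq = 80.69 Ω
V = I_total × R_eq = 0.04090 × 80.69 = 3.300 V
P_R2 = V² / R2 = (3.300)² / 100 = 0.1089 W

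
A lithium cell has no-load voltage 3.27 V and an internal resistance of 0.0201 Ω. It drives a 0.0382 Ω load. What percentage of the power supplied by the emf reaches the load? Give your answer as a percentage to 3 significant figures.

65.5 %

The source delivers εI, of which I²R reaches the load and I²r is lost; since I is common, η = R/(R+r).
η = R / (R + r) = 0.0382 / (0.0382 + 0.0201) = 0.6552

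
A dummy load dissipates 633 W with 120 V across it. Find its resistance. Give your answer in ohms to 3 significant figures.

Rearranging the power relation for the two known quantities gives R = V² / P.
R = (120)² / 633 = 22.75 Ω

22.7 Ω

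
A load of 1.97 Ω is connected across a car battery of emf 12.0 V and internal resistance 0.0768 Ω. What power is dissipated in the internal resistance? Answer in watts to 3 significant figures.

2.64 W

Internal loss is I²r, with I set by the total series resistance r+R.
I = ε / (r + R) = 12.0 / (0.0768 + 1.97) = 5.863 A
P_int = I² r = (5.863)² × 0.0768 = 2.640 W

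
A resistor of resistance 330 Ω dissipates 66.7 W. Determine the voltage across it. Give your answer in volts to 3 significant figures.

Inverting the appropriate power form: V = √(P R).
V = √(66.7 × 330) = 148.4 V

148 V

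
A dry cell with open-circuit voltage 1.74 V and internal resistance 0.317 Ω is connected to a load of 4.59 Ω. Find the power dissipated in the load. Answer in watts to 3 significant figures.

Find the circuit current first, then P = I²R for the load (series elements share I).
I = ε / (r + R) = 1.74 / (0.317 + 4.59) = 0.3546 A
P_load = I² R = (0.3546)² × 4.59 = 0.5771 W

0.577 W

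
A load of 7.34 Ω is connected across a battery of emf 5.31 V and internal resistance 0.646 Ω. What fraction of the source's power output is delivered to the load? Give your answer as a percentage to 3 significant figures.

91.9 %

The source delivers εI, of which I²R reaches the load and I²r is lost; since I is common, η = R/(R+r).
η = R / (R + r) = 7.34 / (7.34 + 0.646) = 0.9191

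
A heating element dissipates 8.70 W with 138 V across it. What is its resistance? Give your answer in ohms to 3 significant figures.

2190 Ω

Inverting the appropriate power form: R = V² / P.
R = (138)² / 8.70 = 2189 Ω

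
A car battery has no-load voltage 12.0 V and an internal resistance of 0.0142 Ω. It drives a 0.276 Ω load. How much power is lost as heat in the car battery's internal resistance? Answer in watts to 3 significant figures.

The source's internal resistance is just another series element carrying I; its dissipation is I²r.
I = ε / (r + R) = 12.0 / (0.0142 + 0.276) = 41.35 A
P_int = I² r = (41.35)² × 0.0142 = 24.28 W

24.3 W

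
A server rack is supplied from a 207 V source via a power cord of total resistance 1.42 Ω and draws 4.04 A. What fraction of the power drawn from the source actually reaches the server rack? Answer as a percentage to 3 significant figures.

The power cord carries the full 4.04 A.
P_line = I² R_line = (4.040)² × 1.42 = 23.18 W
P_source = V I = 207 × 4.040 = 836.3 W; P_load = 813.1 W
η = P_load / P_source = 813.1 / 836.3 = 0.9723

97.2 %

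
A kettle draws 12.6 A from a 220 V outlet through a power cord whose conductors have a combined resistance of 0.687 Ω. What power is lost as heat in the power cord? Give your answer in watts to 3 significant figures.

Line loss is just I²R for the cable — we know both I and R_line directly.
The power cord carries the full 12.6 A.
P_line = I² R_line = (12.60)² × 0.687 = 109.1 W

109 W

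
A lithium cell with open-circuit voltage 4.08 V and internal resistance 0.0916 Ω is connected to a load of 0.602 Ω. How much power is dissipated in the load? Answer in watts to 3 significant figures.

20.8 W

The internal resistance and the load are in series, so the same I flows through both; get I from ε/(r+R), then I²R for the load.
I = ε / (r + R) = 4.08 / (0.0916 + 0.602) = 5.882 A
P_load = I² R = (5.882)² × 0.602 = 20.83 W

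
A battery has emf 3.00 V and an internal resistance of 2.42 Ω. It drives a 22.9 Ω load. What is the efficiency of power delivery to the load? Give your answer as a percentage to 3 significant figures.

90.4 %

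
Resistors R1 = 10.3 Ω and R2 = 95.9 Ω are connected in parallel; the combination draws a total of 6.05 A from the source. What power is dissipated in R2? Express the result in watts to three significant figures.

The branches share the same voltage, but only the total current is given — find V from the equivalent resistance first.
1/R_eq = 1/10.3 + 1/95.9 ⇒ R_eq = 9.301 Ω
V = I_total × R_eq = 6.050 × 9.301 = 56.27 V
P_R2 = V² / R2 = (56.27)² / 95.9 = 33.02 W

33.0 W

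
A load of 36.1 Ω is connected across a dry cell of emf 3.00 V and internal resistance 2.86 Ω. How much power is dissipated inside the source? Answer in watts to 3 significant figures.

The source's internal resistance is just another series element carrying I; its dissipation is I²r.
I = ε / (r + R) = 3.00 / (2.86 + 36.1) = 0.07700 A
P_int = I² r = (0.07700)² × 2.86 = 0.01696 W

0.0170 W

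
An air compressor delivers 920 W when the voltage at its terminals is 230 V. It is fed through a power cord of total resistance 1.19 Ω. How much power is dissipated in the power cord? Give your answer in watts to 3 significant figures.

Line loss is just I²R for the cable — we know both I and R_line directly.
I = P / V = 920 / 230 = 4.000 A through the power cord.
P_line = I² R_line = (4.000)² × 1.19 = 19.04 W

19.0 W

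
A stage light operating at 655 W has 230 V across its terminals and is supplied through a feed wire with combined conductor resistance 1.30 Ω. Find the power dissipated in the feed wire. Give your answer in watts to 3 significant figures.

10.5 W

Only the current and the line resistance are needed for the I²R loss.
I = P / V = 655 / 230 = 2.848 A through the feed wire.
P_line = I² R_line = (2.848)² × 1.30 = 10.54 W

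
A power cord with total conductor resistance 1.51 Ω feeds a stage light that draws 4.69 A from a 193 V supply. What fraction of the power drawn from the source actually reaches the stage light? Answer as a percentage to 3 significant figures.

96.3 %

The power cord carries the full 4.69 A.
P_line = I² R_line = (4.690)² × 1.51 = 33.21 W
P_source = V I = 193 × 4.690 = 905.2 W; P_load = 872.0 W
η = P_load / P_source = 872.0 / 905.2 = 0.9633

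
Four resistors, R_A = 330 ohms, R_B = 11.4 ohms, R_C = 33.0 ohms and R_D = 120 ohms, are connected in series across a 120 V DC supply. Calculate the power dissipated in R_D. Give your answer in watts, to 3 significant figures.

7.07 W

The current is common to all series resistors; compute it, then apply P = I²R for the target.
R_total = 330 + 11.4 + 33.0 + 120 = 494.4 Ω
I = V / R_total = 120 / 494.4 = 0.2427 A
P_R_D = I² × R_D = (0.2427)² × 120 = 7.069 W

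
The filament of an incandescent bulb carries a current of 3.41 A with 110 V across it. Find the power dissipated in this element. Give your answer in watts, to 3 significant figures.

375 W

Both the voltage across and the current through the element are known, so P = V I applies directly.
P = 110 V × 3.410 A = 375.1 W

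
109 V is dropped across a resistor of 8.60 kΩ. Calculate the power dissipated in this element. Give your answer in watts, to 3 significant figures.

1.38 W

With V across and R both known, P = V²/R gives the dissipation directly.
P = (109 V)² / 8600 Ω = 1.382 W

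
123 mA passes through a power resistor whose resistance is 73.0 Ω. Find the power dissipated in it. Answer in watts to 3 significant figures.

With I and R stated, P = I²R applies in one step.
P = (0.1230 A)² × 73.0 Ω = 1.104 W

1.10 W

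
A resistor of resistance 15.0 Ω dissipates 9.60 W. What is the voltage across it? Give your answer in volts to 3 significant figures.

From P = V I = I²R = V²/R, with the two given quantities we get V = √(P R).
V = √(9.60 × 15.0) = 12.00 V

12.0 V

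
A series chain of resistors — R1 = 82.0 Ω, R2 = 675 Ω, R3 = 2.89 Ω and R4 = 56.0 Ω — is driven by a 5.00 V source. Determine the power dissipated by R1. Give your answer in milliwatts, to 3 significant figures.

The current is common to all series resistors; compute it, then apply P = I²R for the target.
R_total = 82.0 + 675 + 2.89 + 56.0 = 815.9 Ω
I = V / R_total = 5.00 / 815.9 = 0.006128 A
P_R1 = I² × R1 = (0.006128)² × 82.0 = 0.003080 W

3.08 mW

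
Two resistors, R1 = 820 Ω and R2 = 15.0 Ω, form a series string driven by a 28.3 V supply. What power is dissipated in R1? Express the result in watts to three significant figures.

Every series element carries the same I. Get I from the total resistance, then P = I² × R1.
R_total = 820 + 15.0 = 835.0 Ω
I = V / R_total = 28.3 / 835.0 = 0.03389 A
P_R1 = I² × R1 = (0.03389)² × 820 = 0.9419 W

0.942 W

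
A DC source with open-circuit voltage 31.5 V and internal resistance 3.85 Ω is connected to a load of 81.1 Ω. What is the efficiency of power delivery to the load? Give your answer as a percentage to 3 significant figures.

95.5 %

Both r and R carry the same current, so the power split is just the resistance split: η = R/(R+r).
η = R / (R + r) = 81.1 / (81.1 + 3.85) = 0.9547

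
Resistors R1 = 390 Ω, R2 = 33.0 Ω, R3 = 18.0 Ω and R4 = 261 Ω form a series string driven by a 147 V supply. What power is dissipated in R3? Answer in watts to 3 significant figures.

Every series element carries the same I. Get I from the total resistance, then P = I² × R3.
R_total = 390 + 33.0 + 18.0 + 261 = 702.0 Ω
I = V / R_total = 147 / 702.0 = 0.2094 A
P_R3 = I² × R3 = (0.2094)² × 18.0 = 0.7893 W

0.789 W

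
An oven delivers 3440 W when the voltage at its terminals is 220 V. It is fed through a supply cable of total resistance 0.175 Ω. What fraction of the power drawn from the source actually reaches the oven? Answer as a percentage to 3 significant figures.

98.8 %

I = P / V = 3440 / 220 = 15.64 A through the supply cable.
P_line = I² R_line = (15.64)² × 0.175 = 42.79 W
P_source = P_load + P_line = 3440 + 42.79 = 3483 W
η = P_load / P_source = 3440 / 3483 = 0.9877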